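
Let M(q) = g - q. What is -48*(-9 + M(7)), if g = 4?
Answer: 576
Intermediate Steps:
M(q) = 4 - q
-48*(-9 + M(7)) = -48*(-9 + (4 - 1*7)) = -48*(-9 + (4 - 7)) = -48*(-9 - 3) = -48*(-12) = 576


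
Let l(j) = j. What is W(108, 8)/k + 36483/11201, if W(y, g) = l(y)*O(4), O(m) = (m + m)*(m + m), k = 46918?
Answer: 894565353/262764259 ≈ 3.4044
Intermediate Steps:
O(m) = 4*m**2 (O(m) = (2*m)*(2*m) = 4*m**2)
W(y, g) = 64*y (W(y, g) = y*(4*4**2) = y*(4*16) = y*64 = 64*y)
W(108, 8)/k + 36483/11201 = (64*108)/46918 + 36483/11201 = 6912*(1/46918) + 36483*(1/11201) = 3456/23459 + 36483/11201 = 894565353/262764259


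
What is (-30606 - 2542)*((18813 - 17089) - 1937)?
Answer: 7060524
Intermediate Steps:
(-30606 - 2542)*((18813 - 17089) - 1937) = -33148*(1724 - 1937) = -33148*(-213) = 7060524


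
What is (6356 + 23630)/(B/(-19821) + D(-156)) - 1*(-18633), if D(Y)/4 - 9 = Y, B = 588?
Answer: 3281507927/176596 ≈ 18582.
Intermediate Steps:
D(Y) = 36 + 4*Y
(6356 + 23630)/(B/(-19821) + D(-156)) - 1*(-18633) = (6356 + 23630)/(588/(-19821) + (36 + 4*(-156))) - 1*(-18633) = 29986/(588*(-1/19821) + (36 - 624)) + 18633 = 29986/(-196/6607 - 588) + 18633 = 29986/(-3885112/6607) + 18633 = 29986*(-6607/3885112) + 18633 = -9005341/176596 + 18633 = 3281507927/176596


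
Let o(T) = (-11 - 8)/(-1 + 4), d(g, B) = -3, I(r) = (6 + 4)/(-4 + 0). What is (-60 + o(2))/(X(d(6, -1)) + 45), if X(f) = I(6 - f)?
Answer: -398/255 ≈ -1.5608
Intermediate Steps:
I(r) = -5/2 (I(r) = 10/(-4) = 10*(-¼) = -5/2)
X(f) = -5/2
o(T) = -19/3
(-60 + o(2))/(X(d(6, -1)) + 45) = (-60 - 19/3)/(-5/2 + 45) = -199/(3*85/2) = -199/3*2/85 = -398/255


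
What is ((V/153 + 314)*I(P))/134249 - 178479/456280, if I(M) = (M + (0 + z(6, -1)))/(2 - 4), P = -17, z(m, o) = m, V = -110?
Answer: -208569923599/551296203480 ≈ -0.37833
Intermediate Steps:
I(M) = -3 - M/2 (I(M) = (M + (0 + 6))/(2 - 4) = (M + 6)/(-2) = (6 + M)*(-1/2) = -3 - M/2)
((V/153 + 314)*I(P))/134249 - 178479/456280 = ((-110/153 + 314)*(-3 - 1/2*(-17)))/134249 - 178479/456280 = ((-110*1/153 + 314)*(-3 + 17/2))*(1/134249) - 178479*1/456280 = ((-110/153 + 314)*(11/2))*(1/134249) - 178479/456280 = ((47932/153)*(11/2))*(1/134249) - 178479/456280 = (263626/153)*(1/134249) - 178479/456280 = 263626/20540097 - 178479/456280 = -208569923599/551296203480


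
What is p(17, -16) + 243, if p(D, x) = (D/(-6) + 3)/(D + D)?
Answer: 49573/204 ≈ 243.00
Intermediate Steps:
p(D, x) = (3 - D/6)/(2*D) (p(D, x) = (D*(-⅙) + 3)/((2*D)) = (-D/6 + 3)*(1/(2*D)) = (3 - D/6)*(1/(2*D)) = (3 - D/6)/(2*D))
p(17, -16) + 243 = (1/12)*(18 - 1*17)/17 + 243 = (1/12)*(1/17)*(18 - 17) + 243 = (1/12)*(1/17)*1 + 243 = 1/204 + 243 = 49573/204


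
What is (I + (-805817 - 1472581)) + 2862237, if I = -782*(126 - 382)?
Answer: 784031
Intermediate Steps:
I = 200192 (I = -782*(-256) = 200192)
(I + (-805817 - 1472581)) + 2862237 = (200192 + (-805817 - 1472581)) + 2862237 = (200192 - 2278398) + 2862237 = -2078206 + 2862237 = 784031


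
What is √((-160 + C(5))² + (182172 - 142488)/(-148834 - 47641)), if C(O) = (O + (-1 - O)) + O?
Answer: 2*√9394208330961/39295 ≈ 156.00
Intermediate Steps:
C(O) = -1 + O
√((-160 + C(5))² + (182172 - 142488)/(-148834 - 47641)) = √((-160 + (-1 + 5))² + (182172 - 142488)/(-148834 - 47641)) = √((-160 + 4)² + 39684/(-196475)) = √((-156)² + 39684*(-1/196475)) = √(24336 - 39684/196475) = √(4781375916/196475) = 2*√9394208330961/39295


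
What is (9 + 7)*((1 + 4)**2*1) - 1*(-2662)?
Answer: 3062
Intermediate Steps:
(9 + 7)*((1 + 4)**2*1) - 1*(-2662) = 16*(5**2*1) + 2662 = 16*(25*1) + 2662 = 16*25 + 2662 = 400 + 2662 = 3062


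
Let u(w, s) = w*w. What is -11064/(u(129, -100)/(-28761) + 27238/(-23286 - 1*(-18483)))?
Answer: 509456938104/287772947 ≈ 1770.3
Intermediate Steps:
u(w, s) = w**2
-11064/(u(129, -100)/(-28761) + 27238/(-23286 - 1*(-18483))) = -11064/(129**2/(-28761) + 27238/(-23286 - 1*(-18483))) = -11064/(16641*(-1/28761) + 27238/(-23286 + 18483)) = -11064/(-5547/9587 + 27238/(-4803)) = -11064/(-5547/9587 + 27238*(-1/4803)) = -11064/(-5547/9587 - 27238/4803) = -11064/(-287772947/46046361) = -11064*(-46046361/287772947) = 509456938104/287772947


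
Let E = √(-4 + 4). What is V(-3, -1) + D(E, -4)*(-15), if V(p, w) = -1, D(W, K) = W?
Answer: -1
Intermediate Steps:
E = 0 (E = √0 = 0)
V(-3, -1) + D(E, -4)*(-15) = -1 + 0*(-15) = -1 + 0 = -1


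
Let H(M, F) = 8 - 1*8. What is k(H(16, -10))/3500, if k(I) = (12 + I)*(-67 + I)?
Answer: -201/875 ≈ -0.22971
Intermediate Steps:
H(M, F) = 0 (H(M, F) = 8 - 8 = 0)
k(I) = (-67 + I)*(12 + I)
k(H(16, -10))/3500 = (-804 + 0**2 - 55*0)/3500 = (-804 + 0 + 0)*(1/3500) = -804*1/3500 = -201/875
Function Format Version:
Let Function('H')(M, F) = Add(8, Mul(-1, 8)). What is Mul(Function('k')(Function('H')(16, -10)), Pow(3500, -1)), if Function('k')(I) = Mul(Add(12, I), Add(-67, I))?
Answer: Rational(-201, 875) ≈ -0.22971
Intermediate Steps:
Function('H')(M, F) = 0 (Function('H')(M, F) = Add(8, -8) = 0)
Function('k')(I) = Mul(Add(-67, I), Add(12, I))
Mul(Function('k')(Function('H')(16, -10)), Pow(3500, -1)) = Mul(Add(-804, Pow(0, 2), Mul(-55, 0)), Pow(3500, -1)) = Mul(Add(-804, 0, 0), Rational(1, 3500)) = Mul(-804, Rational(1, 3500)) = Rational(-201, 875)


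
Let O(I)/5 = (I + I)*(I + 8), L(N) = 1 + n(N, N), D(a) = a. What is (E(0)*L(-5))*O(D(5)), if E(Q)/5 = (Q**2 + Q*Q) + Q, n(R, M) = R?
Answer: 0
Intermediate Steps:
E(Q) = 5*Q + 10*Q**2 (E(Q) = 5*((Q**2 + Q*Q) + Q) = 5*((Q**2 + Q**2) + Q) = 5*(2*Q**2 + Q) = 5*(Q + 2*Q**2) = 5*Q + 10*Q**2)
L(N) = 1 + N
O(I) = 10*I*(8 + I) (O(I) = 5*((I + I)*(I + 8)) = 5*((2*I)*(8 + I)) = 5*(2*I*(8 + I)) = 10*I*(8 + I))
(E(0)*L(-5))*O(D(5)) = ((5*0*(1 + 2*0))*(1 - 5))*(10*5*(8 + 5)) = ((5*0*(1 + 0))*(-4))*(10*5*13) = ((5*0*1)*(-4))*650 = (0*(-4))*650 = 0*650 = 0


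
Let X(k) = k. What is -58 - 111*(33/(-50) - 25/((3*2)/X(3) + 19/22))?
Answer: 1033523/1050 ≈ 984.31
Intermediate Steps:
-58 - 111*(33/(-50) - 25/((3*2)/X(3) + 19/22)) = -58 - 111*(33/(-50) - 25/((3*2)/3 + 19/22)) = -58 - 111*(33*(-1/50) - 25/(6*(⅓) + 19*(1/22))) = -58 - 111*(-33/50 - 25/(2 + 19/22)) = -58 - 111*(-33/50 - 25/63/22) = -58 - 111*(-33/50 - 25*22/63) = -58 - 111*(-33/50 - 550/63) = -58 - 111*(-29579/3150) = -58 + 1094423/1050 = 1033523/1050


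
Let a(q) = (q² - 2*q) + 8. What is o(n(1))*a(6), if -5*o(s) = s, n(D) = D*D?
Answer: -32/5 ≈ -6.4000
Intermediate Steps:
n(D) = D²
o(s) = -s/5
a(q) = 8 + q² - 2*q
o(n(1))*a(6) = (-⅕*1²)*(8 + 6² - 2*6) = (-⅕*1)*(8 + 36 - 12) = -⅕*32 = -32/5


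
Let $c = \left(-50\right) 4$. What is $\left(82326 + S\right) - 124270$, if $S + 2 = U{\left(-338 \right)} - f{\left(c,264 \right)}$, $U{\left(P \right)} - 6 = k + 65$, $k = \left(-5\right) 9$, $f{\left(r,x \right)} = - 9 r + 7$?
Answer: $-43727$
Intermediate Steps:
$c = -200$
$f{\left(r,x \right)} = 7 - 9 r$
$k = -45$
$U{\left(P \right)} = 26$ ($U{\left(P \right)} = 6 + \left(-45 + 65\right) = 6 + 20 = 26$)
$S = -1783$ ($S = -2 + \left(26 - \left(7 - -1800\right)\right) = -2 + \left(26 - \left(7 + 1800\right)\right) = -2 + \left(26 - 1807\right) = -2 - 1781 = -1783$)
$\left(82326 + S\right) - 124270 = \left(82326 - 1783\right) - 124270 = 80543 - 124270 = -43727$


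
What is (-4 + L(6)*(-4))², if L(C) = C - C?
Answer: 16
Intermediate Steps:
L(C) = 0
(-4 + L(6)*(-4))² = (-4 + 0*(-4))² = (-4 + 0)² = (-4)² = 16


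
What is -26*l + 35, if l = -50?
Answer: 1335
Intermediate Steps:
-26*l + 35 = -26*(-50) + 35 = 1300 + 35 = 1335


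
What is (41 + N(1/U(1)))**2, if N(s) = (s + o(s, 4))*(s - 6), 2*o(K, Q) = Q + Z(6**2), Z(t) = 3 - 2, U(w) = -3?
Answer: 241081/324 ≈ 744.08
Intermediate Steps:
Z(t) = 1
o(K, Q) = 1/2 + Q/2 (o(K, Q) = (Q + 1)/2 = (1 + Q)/2 = 1/2 + Q/2)
N(s) = (-6 + s)*(5/2 + s) (N(s) = (s + (1/2 + (1/2)*4))*(s - 6) = (s + (1/2 + 2))*(-6 + s) = (s + 5/2)*(-6 + s) = (5/2 + s)*(-6 + s) = (-6 + s)*(5/2 + s))
(41 + N(1/U(1)))**2 = (41 + (-15 + (1/(-3))**2 - 7/2/(-3)))**2 = (41 + (-15 + (-1/3)**2 - 7/2*(-1/3)))**2 = (41 + (-15 + 1/9 + 7/6))**2 = (41 - 247/18)**2 = (491/18)**2 = 241081/324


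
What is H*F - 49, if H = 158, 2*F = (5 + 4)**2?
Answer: 6350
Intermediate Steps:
F = 81/2 (F = (5 + 4)**2/2 = (1/2)*9**2 = (1/2)*81 = 81/2 ≈ 40.500)
H*F - 49 = 158*(81/2) - 49 = 6399 - 49 = 6350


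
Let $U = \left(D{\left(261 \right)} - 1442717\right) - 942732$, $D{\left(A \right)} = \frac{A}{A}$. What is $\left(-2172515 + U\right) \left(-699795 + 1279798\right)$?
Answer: $-2643632213889$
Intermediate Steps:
$D{\left(A \right)} = 1$
$U = -2385448$ ($U = \left(1 - 1442717\right) - 942732 = -1442716 - 942732 = -2385448$)
$\left(-2172515 + U\right) \left(-699795 + 1279798\right) = \left(-2172515 - 2385448\right) \left(-699795 + 1279798\right) = \left(-4557963\right) 580003 = -2643632213889$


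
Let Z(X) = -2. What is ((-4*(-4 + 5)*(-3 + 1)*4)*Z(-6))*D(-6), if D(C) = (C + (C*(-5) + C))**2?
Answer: -20736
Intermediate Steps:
D(C) = 9*C**2 (D(C) = (C + (-5*C + C))**2 = (C - 4*C)**2 = (-3*C)**2 = 9*C**2)
((-4*(-4 + 5)*(-3 + 1)*4)*Z(-6))*D(-6) = ((-4*(-4 + 5)*(-3 + 1)*4)*(-2))*(9*(-6)**2) = ((-4*(-2)*4)*(-2))*(9*36) = ((-4*(-2)*4)*(-2))*324 = ((8*4)*(-2))*324 = (32*(-2))*324 = -64*324 = -20736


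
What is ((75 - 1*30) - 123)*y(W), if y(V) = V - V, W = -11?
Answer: 0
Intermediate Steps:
y(V) = 0
((75 - 1*30) - 123)*y(W) = ((75 - 1*30) - 123)*0 = ((75 - 30) - 123)*0 = (45 - 123)*0 = -78*0 = 0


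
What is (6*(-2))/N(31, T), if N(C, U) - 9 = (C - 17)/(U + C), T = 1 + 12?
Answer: -264/205 ≈ -1.2878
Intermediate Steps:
T = 13
N(C, U) = 9 + (-17 + C)/(C + U) (N(C, U) = 9 + (C - 17)/(U + C) = 9 + (-17 + C)/(C + U))
(6*(-2))/N(31, T) = (6*(-2))/(((-17 + 9*13 + 10*31)/(31 + 13))) = -12*44/(-17 + 117 + 310) = -12/((1/44)*410) = -12/205/22 = -12*22/205 = -264/205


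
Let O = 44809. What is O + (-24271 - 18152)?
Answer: 2386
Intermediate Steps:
O + (-24271 - 18152) = 44809 + (-24271 - 18152) = 44809 - 42423 = 2386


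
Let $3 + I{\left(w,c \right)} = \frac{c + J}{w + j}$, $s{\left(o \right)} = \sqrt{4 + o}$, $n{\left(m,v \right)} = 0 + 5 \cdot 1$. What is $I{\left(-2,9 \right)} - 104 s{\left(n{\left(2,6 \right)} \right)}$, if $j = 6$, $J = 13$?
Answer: $- \frac{619}{2} \approx -309.5$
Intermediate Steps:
$n{\left(m,v \right)} = 5$ ($n{\left(m,v \right)} = 0 + 5 = 5$)
$I{\left(w,c \right)} = -3 + \frac{13 + c}{6 + w}$ ($I{\left(w,c \right)} = -3 + \frac{c + 13}{w + 6} = -3 + \frac{13 + c}{6 + w}$)
$I{\left(-2,9 \right)} - 104 s{\left(n{\left(2,6 \right)} \right)} = \frac{-5 + 9 - -6}{6 - 2} - 104 \sqrt{4 + 5} = \frac{-5 + 9 + 6}{4} - 104 \sqrt{9} = \frac{1}{4} \cdot 10 - 312 = \frac{5}{2} - 312 = - \frac{619}{2}$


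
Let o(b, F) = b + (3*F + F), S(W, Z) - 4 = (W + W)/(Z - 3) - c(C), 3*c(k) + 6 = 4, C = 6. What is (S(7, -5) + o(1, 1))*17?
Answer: 1615/12 ≈ 134.58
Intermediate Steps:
c(k) = -⅔ (c(k) = -2 + (⅓)*4 = -2 + 4/3 = -⅔)
S(W, Z) = 14/3 + 2*W/(-3 + Z) (S(W, Z) = 4 + ((W + W)/(Z - 3) - 1*(-⅔)) = 4 + ((2*W)/(-3 + Z) + ⅔) = 4 + (2*W/(-3 + Z) + ⅔) = 4 + (⅔ + 2*W/(-3 + Z)) = 14/3 + 2*W/(-3 + Z))
o(b, F) = b + 4*F
(S(7, -5) + o(1, 1))*17 = (2*(-21 + 3*7 + 7*(-5))/(3*(-3 - 5)) + (1 + 4*1))*17 = ((⅔)*(-21 + 21 - 35)/(-8) + (1 + 4))*17 = ((⅔)*(-⅛)*(-35) + 5)*17 = (35/12 + 5)*17 = (95/12)*17 = 1615/12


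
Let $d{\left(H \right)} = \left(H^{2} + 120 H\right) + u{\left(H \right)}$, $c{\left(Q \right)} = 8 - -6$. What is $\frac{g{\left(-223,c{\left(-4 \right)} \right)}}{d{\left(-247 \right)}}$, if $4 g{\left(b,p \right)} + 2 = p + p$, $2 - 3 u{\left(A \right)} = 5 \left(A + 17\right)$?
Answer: $\frac{13}{63506} \approx 0.00020471$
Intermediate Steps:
$c{\left(Q \right)} = 14$ ($c{\left(Q \right)} = 8 + 6 = 14$)
$u{\left(A \right)} = - \frac{83}{3} - \frac{5 A}{3}$ ($u{\left(A \right)} = \frac{2}{3} - \frac{5 \left(A + 17\right)}{3} = \frac{2}{3} - \frac{5 \left(17 + A\right)}{3} = \frac{2}{3} - \frac{85 + 5 A}{3} = \frac{2}{3} - \left(\frac{85}{3} + \frac{5 A}{3}\right) = - \frac{83}{3} - \frac{5 A}{3}$)
$g{\left(b,p \right)} = - \frac{1}{2} + \frac{p}{2}$ ($g{\left(b,p \right)} = - \frac{1}{2} + \frac{p + p}{4} = - \frac{1}{2} + \frac{2 p}{4} = - \frac{1}{2} + \frac{p}{2}$)
$d{\left(H \right)} = - \frac{83}{3} + H^{2} + \frac{355 H}{3}$ ($d{\left(H \right)} = \left(H^{2} + 120 H\right) - \left(\frac{83}{3} + \frac{5 H}{3}\right) = - \frac{83}{3} + H^{2} + \frac{355 H}{3}$)
$\frac{g{\left(-223,c{\left(-4 \right)} \right)}}{d{\left(-247 \right)}} = \frac{- \frac{1}{2} + \frac{1}{2} \cdot 14}{- \frac{83}{3} + \left(-247\right)^{2} + \frac{355}{3} \left(-247\right)} = \frac{- \frac{1}{2} + 7}{- \frac{83}{3} + 61009 - \frac{87685}{3}} = \frac{13}{2 \cdot 31753} = \frac{13}{2} \cdot \frac{1}{31753} = \frac{13}{63506}$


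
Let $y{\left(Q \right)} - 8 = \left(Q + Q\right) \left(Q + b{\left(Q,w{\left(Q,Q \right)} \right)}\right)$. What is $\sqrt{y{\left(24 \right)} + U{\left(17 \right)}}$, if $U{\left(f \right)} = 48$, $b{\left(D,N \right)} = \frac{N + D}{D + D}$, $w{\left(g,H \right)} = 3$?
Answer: $\sqrt{1235} \approx 35.143$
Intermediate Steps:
$b{\left(D,N \right)} = \frac{D + N}{2 D}$
$y{\left(Q \right)} = 8 + 2 Q \left(Q + \frac{3 + Q}{2 Q}\right)$ ($y{\left(Q \right)} = 8 + \left(Q + Q\right) \left(Q + \frac{Q + 3}{2 Q}\right) = 8 + 2 Q \left(Q + \frac{3 + Q}{2 Q}\right)$)
$\sqrt{y{\left(24 \right)} + U{\left(17 \right)}} = \sqrt{\left(11 + 24 + 2 \cdot 24^{2}\right) + 48} = \sqrt{\left(11 + 24 + 2 \cdot 576\right) + 48} = \sqrt{\left(11 + 24 + 1152\right) + 48} = \sqrt{1187 + 48} = \sqrt{1235}$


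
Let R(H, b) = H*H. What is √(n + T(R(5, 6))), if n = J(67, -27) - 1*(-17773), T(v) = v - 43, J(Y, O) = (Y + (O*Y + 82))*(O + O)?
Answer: √107395 ≈ 327.71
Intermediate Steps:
R(H, b) = H²
J(Y, O) = 2*O*(82 + Y + O*Y) (J(Y, O) = (Y + (82 + O*Y))*(2*O) = (82 + Y + O*Y)*(2*O) = 2*O*(82 + Y + O*Y))
T(v) = -43 + v
n = 107413 (n = 2*(-27)*(82 + 67 - 27*67) - 1*(-17773) = 2*(-27)*(82 + 67 - 1809) + 17773 = 2*(-27)*(-1660) + 17773 = 89640 + 17773 = 107413)
√(n + T(R(5, 6))) = √(107413 + (-43 + 5²)) = √(107413 + (-43 + 25)) = √(107413 - 18) = √107395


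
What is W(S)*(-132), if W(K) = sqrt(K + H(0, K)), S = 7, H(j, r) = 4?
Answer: -132*sqrt(11) ≈ -437.79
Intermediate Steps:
W(K) = sqrt(4 + K) (W(K) = sqrt(K + 4) = sqrt(4 + K))
W(S)*(-132) = sqrt(4 + 7)*(-132) = sqrt(11)*(-132) = -132*sqrt(11)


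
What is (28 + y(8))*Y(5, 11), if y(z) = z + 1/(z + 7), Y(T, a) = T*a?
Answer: 5951/3 ≈ 1983.7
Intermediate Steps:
y(z) = z + 1/(7 + z)
(28 + y(8))*Y(5, 11) = (28 + (1 + 8² + 7*8)/(7 + 8))*(5*11) = (28 + (1 + 64 + 56)/15)*55 = (28 + (1/15)*121)*55 = (28 + 121/15)*55 = (541/15)*55 = 5951/3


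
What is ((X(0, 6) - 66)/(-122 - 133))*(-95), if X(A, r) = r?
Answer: -380/17 ≈ -22.353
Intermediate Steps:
((X(0, 6) - 66)/(-122 - 133))*(-95) = ((6 - 66)/(-122 - 133))*(-95) = -60/(-255)*(-95) = -60*(-1/255)*(-95) = (4/17)*(-95) = -380/17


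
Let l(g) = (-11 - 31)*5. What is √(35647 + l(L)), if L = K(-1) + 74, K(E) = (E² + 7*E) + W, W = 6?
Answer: √35437 ≈ 188.25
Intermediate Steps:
K(E) = 6 + E² + 7*E (K(E) = (E² + 7*E) + 6 = 6 + E² + 7*E)
L = 74 (L = (6 + (-1)² + 7*(-1)) + 74 = (6 + 1 - 7) + 74 = 0 + 74 = 74)
l(g) = -210 (l(g) = -42*5 = -210)
√(35647 + l(L)) = √(35647 - 210) = √35437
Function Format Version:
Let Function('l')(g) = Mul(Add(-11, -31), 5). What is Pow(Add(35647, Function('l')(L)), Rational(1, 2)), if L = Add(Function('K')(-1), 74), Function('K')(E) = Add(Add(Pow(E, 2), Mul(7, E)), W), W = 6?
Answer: Pow(35437, Rational(1, 2)) ≈ 188.25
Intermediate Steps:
Function('K')(E) = Add(6, Pow(E, 2), Mul(7, E)) (Function('K')(E) = Add(Add(Pow(E, 2), Mul(7, E)), 6) = Add(6, Pow(E, 2), Mul(7, E)))
L = 74 (L = Add(Add(6, Pow(-1, 2), Mul(7, -1)), 74) = Add(Add(6, 1, -7), 74) = Add(0, 74) = 74)
Function('l')(g) = -210 (Function('l')(g) = Mul(-42, 5) = -210)
Pow(Add(35647, Function('l')(L)), Rational(1, 2)) = Pow(Add(35647, -210), Rational(1, 2)) = Pow(35437, Rational(1, 2))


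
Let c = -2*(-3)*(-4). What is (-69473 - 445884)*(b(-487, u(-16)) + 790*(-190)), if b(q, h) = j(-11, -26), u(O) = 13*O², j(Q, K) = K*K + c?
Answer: 77019072936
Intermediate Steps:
c = -24 (c = 6*(-4) = -24)
j(Q, K) = -24 + K² (j(Q, K) = K*K - 24 = K² - 24 = -24 + K²)
b(q, h) = 652 (b(q, h) = -24 + (-26)² = -24 + 676 = 652)
(-69473 - 445884)*(b(-487, u(-16)) + 790*(-190)) = (-69473 - 445884)*(652 + 790*(-190)) = -515357*(652 - 150100) = -515357*(-149448) = 77019072936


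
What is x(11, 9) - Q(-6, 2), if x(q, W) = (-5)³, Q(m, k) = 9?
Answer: -134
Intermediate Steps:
x(q, W) = -125
x(11, 9) - Q(-6, 2) = -125 - 1*9 = -125 - 9 = -134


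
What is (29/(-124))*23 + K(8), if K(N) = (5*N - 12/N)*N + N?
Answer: 38517/124 ≈ 310.62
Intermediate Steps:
K(N) = N + N*(-12/N + 5*N) (K(N) = (-12/N + 5*N)*N + N = N*(-12/N + 5*N) + N = N + N*(-12/N + 5*N))
(29/(-124))*23 + K(8) = (29/(-124))*23 + (-12 + 8 + 5*8**2) = (29*(-1/124))*23 + (-12 + 8 + 5*64) = -29/124*23 + (-12 + 8 + 320) = -667/124 + 316 = 38517/124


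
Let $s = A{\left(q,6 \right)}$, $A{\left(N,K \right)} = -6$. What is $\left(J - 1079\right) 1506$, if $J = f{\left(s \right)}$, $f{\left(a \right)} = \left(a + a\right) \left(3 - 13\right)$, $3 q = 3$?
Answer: $-1444254$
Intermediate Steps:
$q = 1$ ($q = \frac{1}{3} \cdot 3 = 1$)
$s = -6$
$f{\left(a \right)} = - 20 a$ ($f{\left(a \right)} = 2 a \left(-10\right) = - 20 a$)
$J = 120$ ($J = \left(-20\right) \left(-6\right) = 120$)
$\left(J - 1079\right) 1506 = \left(120 - 1079\right) 1506 = \left(-959\right) 1506 = -1444254$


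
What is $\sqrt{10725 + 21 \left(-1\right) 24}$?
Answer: $\sqrt{10221} \approx 101.1$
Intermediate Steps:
$\sqrt{10725 + 21 \left(-1\right) 24} = \sqrt{10725 - 504} = \sqrt{10221}$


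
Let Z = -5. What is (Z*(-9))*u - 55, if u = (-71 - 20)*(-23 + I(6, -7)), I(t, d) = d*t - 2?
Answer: 274310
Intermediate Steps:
I(t, d) = -2 + d*t
u = 6097 (u = (-71 - 20)*(-23 + (-2 - 7*6)) = -91*(-23 + (-2 - 42)) = -91*(-23 - 44) = -91*(-67) = 6097)
(Z*(-9))*u - 55 = -5*(-9)*6097 - 55 = 45*6097 - 55 = 274365 - 55 = 274310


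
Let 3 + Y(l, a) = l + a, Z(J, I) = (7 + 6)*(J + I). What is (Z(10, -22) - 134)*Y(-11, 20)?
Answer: -1740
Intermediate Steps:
Z(J, I) = 13*I + 13*J (Z(J, I) = 13*(I + J) = 13*I + 13*J)
Y(l, a) = -3 + a + l (Y(l, a) = -3 + (l + a) = -3 + (a + l) = -3 + a + l)
(Z(10, -22) - 134)*Y(-11, 20) = ((13*(-22) + 13*10) - 134)*(-3 + 20 - 11) = ((-286 + 130) - 134)*6 = (-156 - 134)*6 = -290*6 = -1740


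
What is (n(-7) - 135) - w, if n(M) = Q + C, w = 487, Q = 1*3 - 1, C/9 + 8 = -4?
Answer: -728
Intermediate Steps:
C = -108 (C = -72 + 9*(-4) = -72 - 36 = -108)
Q = 2 (Q = 3 - 1 = 2)
n(M) = -106 (n(M) = 2 - 108 = -106)
(n(-7) - 135) - w = (-106 - 135) - 1*487 = -241 - 487 = -728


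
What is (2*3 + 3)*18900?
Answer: 170100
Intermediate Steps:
(2*3 + 3)*18900 = (6 + 3)*18900 = 9*18900 = 170100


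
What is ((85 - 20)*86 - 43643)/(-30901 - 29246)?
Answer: 38053/60147 ≈ 0.63267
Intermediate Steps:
((85 - 20)*86 - 43643)/(-30901 - 29246) = (65*86 - 43643)/(-60147) = (5590 - 43643)*(-1/60147) = -38053*(-1/60147) = 38053/60147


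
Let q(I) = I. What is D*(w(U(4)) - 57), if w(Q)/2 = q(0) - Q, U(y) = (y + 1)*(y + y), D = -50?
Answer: 6850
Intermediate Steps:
U(y) = 2*y*(1 + y) (U(y) = (1 + y)*(2*y) = 2*y*(1 + y))
w(Q) = -2*Q (w(Q) = 2*(0 - Q) = 2*(-Q) = -2*Q)
D*(w(U(4)) - 57) = -50*(-4*4*(1 + 4) - 57) = -50*(-4*4*5 - 57) = -50*(-2*40 - 57) = -50*(-80 - 57) = -50*(-137) = 6850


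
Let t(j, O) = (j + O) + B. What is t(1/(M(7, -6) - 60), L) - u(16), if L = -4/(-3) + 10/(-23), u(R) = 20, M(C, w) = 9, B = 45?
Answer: 30356/1173 ≈ 25.879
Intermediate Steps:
L = 62/69 (L = -4*(-1/3) + 10*(-1/23) = 4/3 - 10/23 = 62/69 ≈ 0.89855)
t(j, O) = 45 + O + j (t(j, O) = (j + O) + 45 = (O + j) + 45 = 45 + O + j)
t(1/(M(7, -6) - 60), L) - u(16) = (45 + 62/69 + 1/(9 - 60)) - 1*20 = (45 + 62/69 + 1/(-51)) - 20 = (45 + 62/69 - 1/51) - 20 = 53816/1173 - 20 = 30356/1173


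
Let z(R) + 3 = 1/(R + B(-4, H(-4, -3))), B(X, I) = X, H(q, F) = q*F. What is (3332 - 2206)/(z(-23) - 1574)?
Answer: -15201/21290 ≈ -0.71400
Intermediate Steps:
H(q, F) = F*q
z(R) = -3 + 1/(-4 + R) (z(R) = -3 + 1/(R - 4) = -3 + 1/(-4 + R))
(3332 - 2206)/(z(-23) - 1574) = (3332 - 2206)/((13 - 3*(-23))/(-4 - 23) - 1574) = 1126/((13 + 69)/(-27) - 1574) = 1126/(-1/27*82 - 1574) = 1126/(-82/27 - 1574) = 1126/(-42580/27) = 1126*(-27/42580) = -15201/21290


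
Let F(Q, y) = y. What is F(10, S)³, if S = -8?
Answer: -512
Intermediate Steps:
F(10, S)³ = (-8)³ = -512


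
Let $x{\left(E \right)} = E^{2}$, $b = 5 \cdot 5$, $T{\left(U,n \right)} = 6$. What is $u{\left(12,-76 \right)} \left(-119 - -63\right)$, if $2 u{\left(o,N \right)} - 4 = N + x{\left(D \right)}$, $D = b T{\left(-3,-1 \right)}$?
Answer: $-627984$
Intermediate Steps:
$b = 25$
$D = 150$ ($D = 25 \cdot 6 = 150$)
$u{\left(o,N \right)} = 11252 + \frac{N}{2}$ ($u{\left(o,N \right)} = 2 + \frac{N + 150^{2}}{2} = 2 + \frac{N + 22500}{2} = 2 + \frac{22500 + N}{2} = 2 + \left(11250 + \frac{N}{2}\right) = 11252 + \frac{N}{2}$)
$u{\left(12,-76 \right)} \left(-119 - -63\right) = \left(11252 + \frac{1}{2} \left(-76\right)\right) \left(-119 - -63\right) = \left(11252 - 38\right) \left(-119 + 63\right) = 11214 \left(-56\right) = -627984$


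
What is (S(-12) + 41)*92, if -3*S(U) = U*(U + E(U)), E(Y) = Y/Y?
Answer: -276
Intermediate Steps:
E(Y) = 1
S(U) = -U*(1 + U)/3 (S(U) = -U*(U + 1)/3 = -U*(1 + U)/3)
(S(-12) + 41)*92 = (-⅓*(-12)*(1 - 12) + 41)*92 = (-⅓*(-12)*(-11) + 41)*92 = (-44 + 41)*92 = -3*92 = -276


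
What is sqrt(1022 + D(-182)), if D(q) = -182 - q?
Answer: sqrt(1022) ≈ 31.969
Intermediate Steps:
sqrt(1022 + D(-182)) = sqrt(1022 + (-182 - 1*(-182))) = sqrt(1022 + (-182 + 182)) = sqrt(1022 + 0) = sqrt(1022)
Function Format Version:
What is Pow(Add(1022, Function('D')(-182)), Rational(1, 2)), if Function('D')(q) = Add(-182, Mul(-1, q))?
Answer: Pow(1022, Rational(1, 2)) ≈ 31.969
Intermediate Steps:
Pow(Add(1022, Function('D')(-182)), Rational(1, 2)) = Pow(Add(1022, Add(-182, Mul(-1, -182))), Rational(1, 2)) = Pow(Add(1022, Add(-182, 182)), Rational(1, 2)) = Pow(Add(1022, 0), Rational(1, 2)) = Pow(1022, Rational(1, 2))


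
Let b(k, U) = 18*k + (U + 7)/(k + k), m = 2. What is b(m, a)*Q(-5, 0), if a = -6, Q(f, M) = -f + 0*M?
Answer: 725/4 ≈ 181.25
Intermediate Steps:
Q(f, M) = -f (Q(f, M) = -f + 0 = -f)
b(k, U) = 18*k + (7 + U)/(2*k) (b(k, U) = 18*k + (7 + U)/((2*k)) = 18*k + (7 + U)*(1/(2*k)) = 18*k + (7 + U)/(2*k))
b(m, a)*Q(-5, 0) = ((½)*(7 - 6 + 36*2²)/2)*(-1*(-5)) = ((½)*(½)*(7 - 6 + 36*4))*5 = ((½)*(½)*(7 - 6 + 144))*5 = ((½)*(½)*145)*5 = (145/4)*5 = 725/4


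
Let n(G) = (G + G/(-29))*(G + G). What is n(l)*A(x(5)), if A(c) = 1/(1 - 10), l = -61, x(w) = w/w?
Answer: -208376/261 ≈ -798.38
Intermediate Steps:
x(w) = 1
n(G) = 56*G²/29 (n(G) = (G + G*(-1/29))*(2*G) = (G - G/29)*(2*G) = (28*G/29)*(2*G) = 56*G²/29)
A(c) = -⅑ (A(c) = 1/(-9) = -⅑)
n(l)*A(x(5)) = ((56/29)*(-61)²)*(-⅑) = ((56/29)*3721)*(-⅑) = (208376/29)*(-⅑) = -208376/261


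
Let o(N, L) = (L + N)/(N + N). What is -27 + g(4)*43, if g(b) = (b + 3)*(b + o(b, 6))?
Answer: 6213/4 ≈ 1553.3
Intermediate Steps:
o(N, L) = (L + N)/(2*N) (o(N, L) = (L + N)/((2*N)) = (L + N)*(1/(2*N)) = (L + N)/(2*N))
g(b) = (3 + b)*(b + (6 + b)/(2*b)) (g(b) = (b + 3)*(b + (6 + b)/(2*b)) = (3 + b)*(b + (6 + b)/(2*b)))
-27 + g(4)*43 = -27 + (9/2 + 4**2 + 9/4 + (7/2)*4)*43 = -27 + (9/2 + 16 + 9*(1/4) + 14)*43 = -27 + (9/2 + 16 + 9/4 + 14)*43 = -27 + (147/4)*43 = -27 + 6321/4 = 6213/4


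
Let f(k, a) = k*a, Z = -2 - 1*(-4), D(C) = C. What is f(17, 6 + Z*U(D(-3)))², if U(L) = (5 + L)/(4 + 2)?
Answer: 115600/9 ≈ 12844.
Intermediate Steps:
Z = 2 (Z = -2 + 4 = 2)
U(L) = ⅚ + L/6 (U(L) = (5 + L)/6 = (5 + L)*(⅙) = ⅚ + L/6)
f(k, a) = a*k
f(17, 6 + Z*U(D(-3)))² = ((6 + 2*(⅚ + (⅙)*(-3)))*17)² = ((6 + 2*(⅚ - ½))*17)² = ((6 + 2*(⅓))*17)² = ((6 + ⅔)*17)² = ((20/3)*17)² = (340/3)² = 115600/9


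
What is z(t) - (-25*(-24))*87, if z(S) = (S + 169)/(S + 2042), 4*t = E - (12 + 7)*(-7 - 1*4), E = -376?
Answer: -417651691/8001 ≈ -52200.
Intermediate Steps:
t = -167/4 (t = (-376 - (12 + 7)*(-7 - 1*4))/4 = (-376 - 19*(-7 - 4))/4 = (-376 - 19*(-11))/4 = (-376 - 1*(-209))/4 = (-376 + 209)/4 = (¼)*(-167) = -167/4 ≈ -41.750)
z(S) = (169 + S)/(2042 + S)
z(t) - (-25*(-24))*87 = (169 - 167/4)/(2042 - 167/4) - (-25*(-24))*87 = (509/4)/(8001/4) - 600*87 = (4/8001)*(509/4) - 1*52200 = 509/8001 - 52200 = -417651691/8001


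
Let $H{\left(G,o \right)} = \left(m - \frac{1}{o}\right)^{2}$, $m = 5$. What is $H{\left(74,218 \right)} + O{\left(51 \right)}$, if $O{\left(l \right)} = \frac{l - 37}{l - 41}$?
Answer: $\frac{6262273}{237620} \approx 26.354$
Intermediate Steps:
$O{\left(l \right)} = \frac{-37 + l}{-41 + l}$
$H{\left(G,o \right)} = \left(5 - \frac{1}{o}\right)^{2}$
$H{\left(74,218 \right)} + O{\left(51 \right)} = \frac{\left(-1 + 5 \cdot 218\right)^{2}}{47524} + \frac{-37 + 51}{-41 + 51} = \frac{\left(-1 + 1090\right)^{2}}{47524} + \frac{1}{10} \cdot 14 = \frac{1089^{2}}{47524} + \frac{1}{10} \cdot 14 = \frac{1}{47524} \cdot 1185921 + \frac{7}{5} = \frac{1185921}{47524} + \frac{7}{5} = \frac{6262273}{237620}$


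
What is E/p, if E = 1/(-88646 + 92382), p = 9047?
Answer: 1/33799592 ≈ 2.9586e-8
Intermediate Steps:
E = 1/3736 ≈ 0.00026767
E/p = (1/3736)/9047 = (1/3736)*(1/9047) = 1/33799592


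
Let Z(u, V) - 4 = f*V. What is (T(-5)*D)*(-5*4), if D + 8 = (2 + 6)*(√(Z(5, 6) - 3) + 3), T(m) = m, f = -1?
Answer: 1600 + 800*I*√5 ≈ 1600.0 + 1788.9*I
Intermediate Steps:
Z(u, V) = 4 - V
D = 16 + 8*I*√5 (D = -8 + (2 + 6)*(√((4 - 1*6) - 3) + 3) = -8 + 8*(√((4 - 6) - 3) + 3) = -8 + 8*(√(-2 - 3) + 3) = -8 + 8*(√(-5) + 3) = -8 + 8*(I*√5 + 3) = -8 + 8*(3 + I*√5) = -8 + (24 + 8*I*√5) = 16 + 8*I*√5 ≈ 16.0 + 17.889*I)
(T(-5)*D)*(-5*4) = (-5*(16 + 8*I*√5))*(-5*4) = (-80 - 40*I*√5)*(-20) = 1600 + 800*I*√5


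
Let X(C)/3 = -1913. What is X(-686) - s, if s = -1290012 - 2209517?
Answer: 3493790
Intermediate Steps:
X(C) = -5739 (X(C) = 3*(-1913) = -5739)
s = -3499529
X(-686) - s = -5739 - 1*(-3499529) = -5739 + 3499529 = 3493790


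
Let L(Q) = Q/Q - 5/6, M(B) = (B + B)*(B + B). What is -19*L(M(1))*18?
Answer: -57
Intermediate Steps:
M(B) = 4*B**2 (M(B) = (2*B)*(2*B) = 4*B**2)
L(Q) = 1/6 (L(Q) = 1 - 5*1/6 = 1 - 5/6 = 1/6)
-19*L(M(1))*18 = -19*1/6*18 = -19/6*18 = -57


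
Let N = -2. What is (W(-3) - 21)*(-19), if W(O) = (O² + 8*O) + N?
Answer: 722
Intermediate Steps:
W(O) = -2 + O² + 8*O (W(O) = (O² + 8*O) - 2 = -2 + O² + 8*O)
(W(-3) - 21)*(-19) = ((-2 + (-3)² + 8*(-3)) - 21)*(-19) = ((-2 + 9 - 24) - 21)*(-19) = (-17 - 21)*(-19) = -38*(-19) = 722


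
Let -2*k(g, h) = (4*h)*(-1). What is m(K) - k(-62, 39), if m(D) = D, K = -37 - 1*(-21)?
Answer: -94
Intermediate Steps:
k(g, h) = 2*h (k(g, h) = -4*h*(-1)/2 = -(-2)*h = 2*h)
K = -16 (K = -37 + 21 = -16)
m(K) - k(-62, 39) = -16 - 2*39 = -16 - 1*78 = -16 - 78 = -94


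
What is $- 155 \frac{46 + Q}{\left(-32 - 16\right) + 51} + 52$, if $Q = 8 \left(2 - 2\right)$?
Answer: $- \frac{6974}{3} \approx -2324.7$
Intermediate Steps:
$Q = 0$ ($Q = 8 \cdot 0 = 0$)
$- 155 \frac{46 + Q}{\left(-32 - 16\right) + 51} + 52 = - 155 \frac{46 + 0}{\left(-32 - 16\right) + 51} + 52 = - 155 \frac{46}{-48 + 51} + 52 = - 155 \cdot \frac{46}{3} + 52 = - 155 \cdot 46 \cdot \frac{1}{3} + 52 = \left(-155\right) \frac{46}{3} + 52 = - \frac{7130}{3} + 52 = - \frac{6974}{3}$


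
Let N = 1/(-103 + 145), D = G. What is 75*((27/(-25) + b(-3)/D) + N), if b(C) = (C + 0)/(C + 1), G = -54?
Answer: -6829/84 ≈ -81.298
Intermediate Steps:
b(C) = C/(1 + C)
D = -54
N = 1/42 ≈ 0.023810
75*((27/(-25) + b(-3)/D) + N) = 75*((27/(-25) - 3/(1 - 3)/(-54)) + 1/42) = 75*((27*(-1/25) - 3/(-2)*(-1/54)) + 1/42) = 75*((-27/25 - 3*(-½)*(-1/54)) + 1/42) = 75*((-27/25 + (3/2)*(-1/54)) + 1/42) = 75*((-27/25 - 1/36) + 1/42) = 75*(-997/900 + 1/42) = 75*(-6829/6300) = -6829/84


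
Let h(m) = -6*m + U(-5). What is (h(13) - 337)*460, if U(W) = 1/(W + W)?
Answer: -190946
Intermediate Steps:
U(W) = 1/(2*W)
h(m) = -⅒ - 6*m (h(m) = -6*m + (½)/(-5) = -6*m + (½)*(-⅕) = -6*m - ⅒ = -⅒ - 6*m)
(h(13) - 337)*460 = ((-⅒ - 6*13) - 337)*460 = ((-⅒ - 78) - 337)*460 = (-781/10 - 337)*460 = -4151/10*460 = -190946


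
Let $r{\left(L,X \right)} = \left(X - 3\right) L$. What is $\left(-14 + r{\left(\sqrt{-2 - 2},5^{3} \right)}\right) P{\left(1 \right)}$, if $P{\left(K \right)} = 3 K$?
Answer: $-42 + 732 i \approx -42.0 + 732.0 i$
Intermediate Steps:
$r{\left(L,X \right)} = L \left(-3 + X\right)$ ($r{\left(L,X \right)} = \left(-3 + X\right) L = L \left(-3 + X\right)$)
$\left(-14 + r{\left(\sqrt{-2 - 2},5^{3} \right)}\right) P{\left(1 \right)} = \left(-14 + \sqrt{-2 - 2} \left(-3 + 5^{3}\right)\right) 3 \cdot 1 = \left(-14 + \sqrt{-4} \left(-3 + 125\right)\right) 3 = \left(-14 + 2 i 122\right) 3 = \left(-14 + 244 i\right) 3 = -42 + 732 i$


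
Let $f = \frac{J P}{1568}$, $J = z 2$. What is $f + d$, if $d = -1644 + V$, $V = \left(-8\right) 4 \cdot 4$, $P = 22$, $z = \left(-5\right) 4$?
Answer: $- \frac{173711}{98} \approx -1772.6$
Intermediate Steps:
$z = -20$
$J = -40$ ($J = \left(-20\right) 2 = -40$)
$V = -128$ ($V = \left(-32\right) 4 = -128$)
$f = - \frac{55}{98}$ ($f = \frac{\left(-40\right) 22}{1568} = \left(-880\right) \frac{1}{1568} = - \frac{55}{98} \approx -0.56122$)
$d = -1772$ ($d = -1644 - 128 = -1772$)
$f + d = - \frac{55}{98} - 1772 = - \frac{173711}{98}$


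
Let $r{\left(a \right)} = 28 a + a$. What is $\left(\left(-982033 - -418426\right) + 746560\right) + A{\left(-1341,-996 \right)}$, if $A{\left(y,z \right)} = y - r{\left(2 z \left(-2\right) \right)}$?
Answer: $66076$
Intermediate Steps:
$r{\left(a \right)} = 29 a$
$A{\left(y,z \right)} = y + 116 z$ ($A{\left(y,z \right)} = y - 29 \cdot 2 z \left(-2\right) = y - 29 \left(- 4 z\right) = y - - 116 z = y + 116 z$)
$\left(\left(-982033 - -418426\right) + 746560\right) + A{\left(-1341,-996 \right)} = \left(\left(-982033 - -418426\right) + 746560\right) + \left(-1341 + 116 \left(-996\right)\right) = \left(\left(-982033 + 418426\right) + 746560\right) - 116877 = \left(-563607 + 746560\right) - 116877 = 182953 - 116877 = 66076$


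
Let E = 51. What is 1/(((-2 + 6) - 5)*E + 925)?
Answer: 1/874 ≈ 0.0011442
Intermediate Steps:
1/(((-2 + 6) - 5)*E + 925) = 1/(((-2 + 6) - 5)*51 + 925) = 1/((4 - 5)*51 + 925) = 1/(-1*51 + 925) = 1/(-51 + 925) = 1/874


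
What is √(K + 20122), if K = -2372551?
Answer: 3*I*√261381 ≈ 1533.8*I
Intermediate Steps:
√(K + 20122) = √(-2372551 + 20122) = √(-2352429) = 3*I*√261381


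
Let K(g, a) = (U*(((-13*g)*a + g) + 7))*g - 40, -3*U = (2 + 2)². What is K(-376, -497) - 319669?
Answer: -14618064407/3 ≈ -4.8727e+9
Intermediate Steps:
U = -16/3 (U = -(2 + 2)²/3 = -⅓*4² = -⅓*16 = -16/3 ≈ -5.3333)
K(g, a) = -40 + g*(-112/3 - 16*g/3 + 208*a*g/3) (K(g, a) = (-16*(((-13*g)*a + g) + 7)/3)*g - 40 = (-16*((-13*a*g + g) + 7)/3)*g - 40 = (-16*((g - 13*a*g) + 7)/3)*g - 40 = (-16*(7 + g - 13*a*g)/3)*g - 40 = (-112/3 - 16*g/3 + 208*a*g/3)*g - 40 = g*(-112/3 - 16*g/3 + 208*a*g/3) - 40 = -40 + g*(-112/3 - 16*g/3 + 208*a*g/3))
K(-376, -497) - 319669 = (-40 - 112/3*(-376) - 16/3*(-376)² + (208/3)*(-497)*(-376)²) - 319669 = (-40 + 42112/3 - 16/3*141376 + (208/3)*(-497)*141376) - 319669 = (-40 + 42112/3 - 2262016/3 - 14614885376/3) - 319669 = -14617105400/3 - 319669 = -14618064407/3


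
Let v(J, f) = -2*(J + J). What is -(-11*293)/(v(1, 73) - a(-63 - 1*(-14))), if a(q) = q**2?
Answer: -3223/2405 ≈ -1.3401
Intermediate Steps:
v(J, f) = -4*J
-(-11*293)/(v(1, 73) - a(-63 - 1*(-14))) = -(-11*293)/(-4*1 - (-63 - 1*(-14))**2) = -(-3223)/(-4 - (-63 + 14)**2) = -(-3223)/(-4 - 1*(-49)**2) = -(-3223)/(-4 - 1*2401) = -(-3223)/(-4 - 2401) = -(-3223)/(-2405) = -(-3223)*(-1)/2405 = -1*3223/2405 = -3223/2405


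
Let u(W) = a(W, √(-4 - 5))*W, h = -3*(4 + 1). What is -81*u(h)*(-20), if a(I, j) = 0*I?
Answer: 0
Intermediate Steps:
h = -15 (h = -3*5 = -15)
a(I, j) = 0
u(W) = 0 (u(W) = 0*W = 0)
-81*u(h)*(-20) = -81*0*(-20) = 0*(-20) = 0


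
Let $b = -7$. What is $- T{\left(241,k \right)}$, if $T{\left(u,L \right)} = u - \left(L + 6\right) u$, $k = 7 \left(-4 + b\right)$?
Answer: $-17352$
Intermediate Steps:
$k = -77$ ($k = 7 \left(-4 - 7\right) = 7 \left(-11\right) = -77$)
$T{\left(u,L \right)} = u - u \left(6 + L\right)$ ($T{\left(u,L \right)} = u - \left(6 + L\right) u = u - u \left(6 + L\right)$)
$- T{\left(241,k \right)} = - \left(-1\right) 241 \left(5 - 77\right) = - \left(-1\right) 241 \left(-72\right) = \left(-1\right) 17352 = -17352$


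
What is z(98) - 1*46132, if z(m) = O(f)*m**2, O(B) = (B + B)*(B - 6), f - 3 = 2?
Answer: -142172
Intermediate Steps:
f = 5 (f = 3 + 2 = 5)
O(B) = 2*B*(-6 + B) (O(B) = (2*B)*(-6 + B) = 2*B*(-6 + B))
z(m) = -10*m**2 (z(m) = (2*5*(-6 + 5))*m**2 = (2*5*(-1))*m**2 = -10*m**2)
z(98) - 1*46132 = -10*98**2 - 1*46132 = -10*9604 - 46132 = -96040 - 46132 = -142172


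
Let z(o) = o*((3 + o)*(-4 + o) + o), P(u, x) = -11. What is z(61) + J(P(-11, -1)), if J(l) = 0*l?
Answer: 226249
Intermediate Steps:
J(l) = 0
z(o) = o*(o + (-4 + o)*(3 + o)) (z(o) = o*((-4 + o)*(3 + o) + o) = o*(o + (-4 + o)*(3 + o)))
z(61) + J(P(-11, -1)) = 61*(-12 + 61²) + 0 = 61*(-12 + 3721) + 0 = 61*3709 + 0 = 226249 + 0 = 226249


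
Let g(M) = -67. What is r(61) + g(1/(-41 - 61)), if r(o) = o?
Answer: -6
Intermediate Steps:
r(61) + g(1/(-41 - 61)) = 61 - 67 = -6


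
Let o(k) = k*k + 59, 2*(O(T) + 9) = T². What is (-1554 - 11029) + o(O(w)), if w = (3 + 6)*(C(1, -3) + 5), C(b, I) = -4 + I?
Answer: 10885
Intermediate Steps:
w = -18 (w = (3 + 6)*((-4 - 3) + 5) = 9*(-7 + 5) = 9*(-2) = -18)
O(T) = -9 + T²/2
o(k) = 59 + k² (o(k) = k² + 59 = 59 + k²)
(-1554 - 11029) + o(O(w)) = (-1554 - 11029) + (59 + (-9 + (½)*(-18)²)²) = -12583 + (59 + (-9 + (½)*324)²) = -12583 + (59 + (-9 + 162)²) = -12583 + (59 + 153²) = -12583 + (59 + 23409) = -12583 + 23468 = 10885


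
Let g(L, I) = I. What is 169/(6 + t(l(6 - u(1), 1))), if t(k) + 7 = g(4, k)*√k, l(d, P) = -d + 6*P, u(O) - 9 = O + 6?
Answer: 169/63 ≈ 2.6825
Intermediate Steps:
u(O) = 15 + O (u(O) = 9 + (O + 6) = 9 + (6 + O) = 15 + O)
t(k) = -7 + k^(3/2) (t(k) = -7 + k*√k = -7 + k^(3/2))
169/(6 + t(l(6 - u(1), 1))) = 169/(6 + (-7 + (-(6 - (15 + 1)) + 6*1)^(3/2))) = 169/(6 + (-7 + (-(6 - 1*16) + 6)^(3/2))) = 169/(6 + (-7 + (-(6 - 16) + 6)^(3/2))) = 169/(6 + (-7 + (-1*(-10) + 6)^(3/2))) = 169/(6 + (-7 + (10 + 6)^(3/2))) = 169/(6 + (-7 + 16^(3/2))) = 169/(6 + (-7 + 64)) = 169/(6 + 57) = 169/63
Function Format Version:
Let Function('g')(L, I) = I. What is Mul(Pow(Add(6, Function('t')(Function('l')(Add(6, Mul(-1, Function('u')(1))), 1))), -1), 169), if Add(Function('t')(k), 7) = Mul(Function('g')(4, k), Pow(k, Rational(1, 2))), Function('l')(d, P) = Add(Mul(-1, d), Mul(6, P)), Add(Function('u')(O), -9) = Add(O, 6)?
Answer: Rational(169, 63) ≈ 2.6825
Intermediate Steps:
Function('u')(O) = Add(15, O) (Function('u')(O) = Add(9, Add(O, 6)) = Add(9, Add(6, O)) = Add(15, O))
Function('t')(k) = Add(-7, Pow(k, Rational(3, 2))) (Function('t')(k) = Add(-7, Mul(k, Pow(k, Rational(1, 2)))) = Add(-7, Pow(k, Rational(3, 2))))
Mul(Pow(Add(6, Function('t')(Function('l')(Add(6, Mul(-1, Function('u')(1))), 1))), -1), 169) = Mul(Pow(Add(6, Add(-7, Pow(Add(Mul(-1, Add(6, Mul(-1, Add(15, 1)))), Mul(6, 1)), Rational(3, 2)))), -1), 169) = Mul(Pow(Add(6, Add(-7, Pow(Add(Mul(-1, Add(6, Mul(-1, 16))), 6), Rational(3, 2)))), -1), 169) = Mul(Pow(Add(6, Add(-7, Pow(Add(Mul(-1, Add(6, -16)), 6), Rational(3, 2)))), -1), 169) = Mul(Pow(Add(6, Add(-7, Pow(Add(Mul(-1, -10), 6), Rational(3, 2)))), -1), 169) = Mul(Pow(Add(6, Add(-7, Pow(Add(10, 6), Rational(3, 2)))), -1), 169) = Mul(Pow(Add(6, Add(-7, Pow(16, Rational(3, 2)))), -1), 169) = Mul(Pow(Add(6, Add(-7, 64)), -1), 169) = Mul(Pow(Add(6, 57), -1), 169) = Mul(Pow(63, -1), 169) = Mul(Rational(1, 63), 169) = Rational(169, 63)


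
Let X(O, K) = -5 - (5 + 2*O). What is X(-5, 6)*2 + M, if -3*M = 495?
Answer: -165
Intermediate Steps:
M = -165 (M = -1/3*495 = -165)
X(O, K) = -10 - 2*O (X(O, K) = -5 + (-5 - 2*O) = -10 - 2*O)
X(-5, 6)*2 + M = (-10 - 2*(-5))*2 - 165 = (-10 + 10)*2 - 165 = 0*2 - 165 = 0 - 165 = -165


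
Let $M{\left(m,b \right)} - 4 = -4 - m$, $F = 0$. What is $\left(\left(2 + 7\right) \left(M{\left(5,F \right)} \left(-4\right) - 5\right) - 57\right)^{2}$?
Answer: $6084$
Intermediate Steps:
$M{\left(m,b \right)} = - m$ ($M{\left(m,b \right)} = 4 - \left(4 + m\right) = - m$)
$\left(\left(2 + 7\right) \left(M{\left(5,F \right)} \left(-4\right) - 5\right) - 57\right)^{2} = \left(\left(2 + 7\right) \left(\left(-1\right) 5 \left(-4\right) - 5\right) - 57\right)^{2} = \left(9 \left(\left(-5\right) \left(-4\right) - 5\right) - 57\right)^{2} = \left(9 \left(20 - 5\right) - 57\right)^{2} = \left(9 \cdot 15 - 57\right)^{2} = \left(135 - 57\right)^{2} = 78^{2} = 6084$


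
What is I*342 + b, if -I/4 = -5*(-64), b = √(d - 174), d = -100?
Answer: -437760 + I*√274 ≈ -4.3776e+5 + 16.553*I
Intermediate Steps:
b = I*√274 (b = √(-100 - 174) = √(-274) = I*√274 ≈ 16.553*I)
I = -1280 (I = -(-20)*(-64) = -4*320 = -1280)
I*342 + b = -1280*342 + I*√274 = -437760 + I*√274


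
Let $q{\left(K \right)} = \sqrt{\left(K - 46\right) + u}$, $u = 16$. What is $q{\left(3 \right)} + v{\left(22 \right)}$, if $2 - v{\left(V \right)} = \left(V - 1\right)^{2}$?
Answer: $-439 + 3 i \sqrt{3} \approx -439.0 + 5.1962 i$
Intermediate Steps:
$v{\left(V \right)} = 2 - \left(-1 + V\right)^{2}$ ($v{\left(V \right)} = 2 - \left(V - 1\right)^{2} = 2 - \left(-1 + V\right)^{2}$)
$q{\left(K \right)} = \sqrt{-30 + K}$ ($q{\left(K \right)} = \sqrt{\left(K - 46\right) + 16} = \sqrt{\left(-46 + K\right) + 16} = \sqrt{-30 + K}$)
$q{\left(3 \right)} + v{\left(22 \right)} = \sqrt{-30 + 3} + \left(2 - \left(-1 + 22\right)^{2}\right) = \sqrt{-27} + \left(2 - 21^{2}\right) = 3 i \sqrt{3} + \left(2 - 441\right) = 3 i \sqrt{3} - 439 = -439 + 3 i \sqrt{3}$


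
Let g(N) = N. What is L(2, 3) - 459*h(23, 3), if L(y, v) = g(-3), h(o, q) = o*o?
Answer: -242814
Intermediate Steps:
h(o, q) = o**2
L(y, v) = -3
L(2, 3) - 459*h(23, 3) = -3 - 459*23**2 = -3 - 459*529 = -3 - 242811 = -242814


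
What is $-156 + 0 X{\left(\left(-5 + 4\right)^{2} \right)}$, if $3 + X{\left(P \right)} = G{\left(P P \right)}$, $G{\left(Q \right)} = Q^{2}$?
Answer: $-156$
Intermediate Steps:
$X{\left(P \right)} = -3 + P^{4}$ ($X{\left(P \right)} = -3 + \left(P P\right)^{2} = -3 + \left(P^{2}\right)^{2} = -3 + P^{4}$)
$-156 + 0 X{\left(\left(-5 + 4\right)^{2} \right)} = -156 + 0 \left(-3 + \left(\left(-5 + 4\right)^{2}\right)^{4}\right) = -156 + 0 \left(-3 + \left(\left(-1\right)^{2}\right)^{4}\right) = -156 + 0 \left(-3 + 1^{4}\right) = -156 + 0 \left(-3 + 1\right) = -156 + 0 \left(-2\right) = -156 + 0 = -156$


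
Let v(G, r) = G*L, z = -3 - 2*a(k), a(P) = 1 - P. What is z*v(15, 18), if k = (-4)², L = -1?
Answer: -405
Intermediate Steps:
k = 16
z = 27 (z = -3 - 2*(1 - 1*16) = -3 - 2*(1 - 16) = -3 - 2*(-15) = -3 + 30 = 27)
v(G, r) = -G (v(G, r) = G*(-1) = -G)
z*v(15, 18) = 27*(-1*15) = 27*(-15) = -405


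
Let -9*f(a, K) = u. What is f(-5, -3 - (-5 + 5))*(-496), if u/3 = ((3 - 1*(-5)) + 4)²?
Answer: 23808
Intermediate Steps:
u = 432 (u = 3*((3 - 1*(-5)) + 4)² = 3*((3 + 5) + 4)² = 3*(8 + 4)² = 3*12² = 3*144 = 432)
f(a, K) = -48 (f(a, K) = -⅑*432 = -48)
f(-5, -3 - (-5 + 5))*(-496) = -48*(-496) = 23808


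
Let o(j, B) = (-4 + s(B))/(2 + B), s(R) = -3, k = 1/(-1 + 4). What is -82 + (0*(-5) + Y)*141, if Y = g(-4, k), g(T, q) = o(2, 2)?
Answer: -1315/4 ≈ -328.75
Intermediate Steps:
k = ⅓ (k = 1/3 = ⅓ ≈ 0.33333)
o(j, B) = -7/(2 + B) (o(j, B) = (-4 - 3)/(2 + B) = -7/(2 + B))
g(T, q) = -7/4 (g(T, q) = -7/(2 + 2) = -7/4)
Y = -7/4 ≈ -1.7500
-82 + (0*(-5) + Y)*141 = -82 + (0*(-5) - 7/4)*141 = -82 + (0 - 7/4)*141 = -82 - 7/4*141 = -82 - 987/4 = -1315/4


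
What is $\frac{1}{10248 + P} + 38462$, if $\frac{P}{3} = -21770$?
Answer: $\frac{2117794643}{55062} \approx 38462.0$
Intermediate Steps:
$P = -65310$ ($P = 3 \left(-21770\right) = -65310$)
$\frac{1}{10248 + P} + 38462 = \frac{1}{10248 - 65310} + 38462 = \frac{1}{-55062} + 38462 = - \frac{1}{55062} + 38462 = \frac{2117794643}{55062}$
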